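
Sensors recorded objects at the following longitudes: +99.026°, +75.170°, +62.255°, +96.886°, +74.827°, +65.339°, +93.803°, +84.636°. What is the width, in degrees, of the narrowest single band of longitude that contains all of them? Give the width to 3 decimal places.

Sort the longitudes: +62.255°, +65.339°, +74.827°, +75.170°, +84.636°, +93.803°, +96.886°, +99.026°.
Eastward gaps between consecutive values (wrapping around): 3.084°, 9.488°, 0.343°, 9.466°, 9.167°, 3.083°, 2.140°, 323.229°.
Largest gap = 323.229° ⇒ minimal covering band is its complement: 360° − 323.229° = 36.771°.
Band runs from +62.255° eastward to +99.026°.

36.771°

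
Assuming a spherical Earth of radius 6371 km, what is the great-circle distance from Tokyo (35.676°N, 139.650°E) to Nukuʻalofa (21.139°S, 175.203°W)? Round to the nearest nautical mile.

Δλ = -175.203 − 139.650 = -314.853°; wrapped into (−180°, 180°]: 45.147°.
Δφ = -21.139 − 35.676 = -56.815°.
a = sin²(Δφ/2) + cos φ₁ · cos φ₂ · sin²(Δλ/2) = 0.337974.
c = 2·atan2(√a, √(1−a)) = 1.24079 rad → d = 6371·c ≈ 7905.05 km ≈ 4268.38 nmi.

4268 nmi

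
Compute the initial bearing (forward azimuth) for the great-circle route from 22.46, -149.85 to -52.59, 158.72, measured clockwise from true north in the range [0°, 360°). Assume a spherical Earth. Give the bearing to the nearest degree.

Δλ = 158.72 − -149.85 = 308.57°; wrapped into (−180°, 180°]: -51.43°.
θ = atan2( sin Δλ · cos φ₂ , cos φ₁ · sin φ₂ − sin φ₁ · cos φ₂ · cos Δλ )
  = atan2(-0.47498, -0.87876) = -151.608° → normalised to [0°, 360°): 208.392°.

208°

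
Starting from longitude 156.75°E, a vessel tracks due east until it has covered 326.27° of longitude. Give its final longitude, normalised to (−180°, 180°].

123.02°E

Start at +156.75°; shift +326.27° → +483.02°.
+483.02° lies outside (−180°, 180°]; subtract 360° → +123.02°.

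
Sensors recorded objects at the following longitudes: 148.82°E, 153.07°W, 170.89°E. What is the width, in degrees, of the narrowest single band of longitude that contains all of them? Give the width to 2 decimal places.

58.11°

Sort the longitudes: -153.07°, +148.82°, +170.89°.
Eastward gaps between consecutive values (wrapping around): 301.89°, 22.07°, 36.04°.
Largest gap = 301.89° ⇒ minimal covering band is its complement: 360° − 301.89° = 58.11°.
Band runs from +148.82° eastward to -153.07°, crossing the antimeridian.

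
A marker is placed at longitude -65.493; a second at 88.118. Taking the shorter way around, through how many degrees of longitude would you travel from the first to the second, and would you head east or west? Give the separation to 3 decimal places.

Raw difference: 88.118 − -65.493 = 153.611°.
Normalise into (−180°, 180°]: 153.611° stays 153.611°.
Positive ⇒ the second point lies to the east; separation 153.611°.

153.611° east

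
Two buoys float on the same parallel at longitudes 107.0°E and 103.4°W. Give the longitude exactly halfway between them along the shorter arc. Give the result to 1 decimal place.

178.2°W

Signed shortest Δλ from +107.0° to -103.4° is +149.6°.
Midpoint longitude = +107.0° + (+149.6°)/2 = +107.0° + 74.8° = +181.8°.
Normalise into (−180°, 180°]: -178.2°.
(The naïve average (+107.0 + -103.4)/2 = 1.8° is on the wrong side of the globe.)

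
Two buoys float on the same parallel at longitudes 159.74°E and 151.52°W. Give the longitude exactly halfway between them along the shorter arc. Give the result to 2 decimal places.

175.89°W

Signed shortest Δλ from +159.74° to -151.52° is +48.74°.
Midpoint longitude = +159.74° + (+48.74°)/2 = +159.74° + 24.37° = +184.11°.
Normalise into (−180°, 180°]: -175.89°.
(The naïve average (+159.74 + -151.52)/2 = 4.11° is on the wrong side of the globe.)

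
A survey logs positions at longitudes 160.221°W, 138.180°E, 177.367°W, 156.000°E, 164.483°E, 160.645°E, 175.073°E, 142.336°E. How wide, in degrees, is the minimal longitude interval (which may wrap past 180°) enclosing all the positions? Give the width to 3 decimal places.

61.599°

Sort the longitudes: -177.367°, -160.221°, +138.180°, +142.336°, +156.000°, +160.645°, +164.483°, +175.073°.
Eastward gaps between consecutive values (wrapping around): 17.146°, 298.401°, 4.156°, 13.664°, 4.645°, 3.838°, 10.590°, 7.560°.
Largest gap = 298.401° ⇒ minimal covering band is its complement: 360° − 298.401° = 61.599°.
Band runs from +138.180° eastward to -160.221°, crossing the antimeridian.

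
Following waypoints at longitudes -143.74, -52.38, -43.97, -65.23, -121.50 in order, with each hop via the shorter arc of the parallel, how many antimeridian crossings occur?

0

Leg 1: -143.74° → -52.38°, shortest Δλ = 91.36° (east) — does not cross 180°.
Leg 2: -52.38° → -43.97°, shortest Δλ = 8.41° (east) — does not cross 180°.
Leg 3: -43.97° → -65.23°, shortest Δλ = -21.26° (west) — does not cross 180°.
Leg 4: -65.23° → -121.50°, shortest Δλ = -56.27° (west) — does not cross 180°.
Total crossings: 0.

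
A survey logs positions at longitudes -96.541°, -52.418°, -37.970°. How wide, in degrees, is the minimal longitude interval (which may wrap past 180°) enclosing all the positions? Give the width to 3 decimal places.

Sort the longitudes: -96.541°, -52.418°, -37.970°.
Eastward gaps between consecutive values (wrapping around): 44.123°, 14.448°, 301.429°.
Largest gap = 301.429° ⇒ minimal covering band is its complement: 360° − 301.429° = 58.571°.
Band runs from -96.541° eastward to -37.970°.

58.571°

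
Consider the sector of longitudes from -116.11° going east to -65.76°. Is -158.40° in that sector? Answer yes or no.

No

Band width going east from -116.11° to -65.76°: ((-65.76 − -116.11) mod 360) = 50.35°.
Offset of -158.40° east of the west edge: ((-158.40 − -116.11) mod 360) = 317.71°.
317.71° > 50.35° ⇒ outside.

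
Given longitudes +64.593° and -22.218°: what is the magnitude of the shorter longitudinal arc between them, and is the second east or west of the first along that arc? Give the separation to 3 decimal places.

Raw difference: -22.218 − 64.593 = -86.811°.
Normalise into (−180°, 180°]: -86.811° stays -86.811°.
Negative ⇒ the second point lies to the west; separation 86.811°.

86.811° west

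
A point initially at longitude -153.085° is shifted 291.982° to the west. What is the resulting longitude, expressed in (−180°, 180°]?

-85.067°

Start at -153.085°; shift −291.982° → -445.067°.
-445.067° lies outside (−180°, 180°]; add 360° → -85.067°.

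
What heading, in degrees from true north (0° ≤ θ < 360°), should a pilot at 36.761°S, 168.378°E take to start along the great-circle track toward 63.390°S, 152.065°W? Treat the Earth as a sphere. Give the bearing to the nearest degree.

Δλ = -152.065 − 168.378 = -320.443°; wrapped into (−180°, 180°]: 39.557°.
θ = atan2( sin Δλ · cos φ₂ , cos φ₁ · sin φ₂ − sin φ₁ · cos φ₂ · cos Δλ )
  = atan2(0.28525, -0.50960) = 150.762° → normalised to [0°, 360°): 150.762°.

151°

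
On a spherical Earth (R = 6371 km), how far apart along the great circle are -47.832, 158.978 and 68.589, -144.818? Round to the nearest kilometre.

13746 km

Δλ = -144.818 − 158.978 = -303.796°; wrapped into (−180°, 180°]: 56.204°.
Δφ = 68.589 − -47.832 = 116.421°.
a = sin²(Δφ/2) + cos φ₁ · cos φ₂ · sin²(Δλ/2) = 0.776857.
c = 2·atan2(√a, √(1−a)) = 2.15761 rad → d = 6371·c ≈ 13746.16 km.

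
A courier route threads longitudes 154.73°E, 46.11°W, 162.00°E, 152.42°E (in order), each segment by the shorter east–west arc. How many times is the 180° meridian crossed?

2

Leg 1: +154.73° → -46.11°, shortest Δλ = 159.16° (east) — crosses 180°.
Leg 2: -46.11° → +162.00°, shortest Δλ = -151.89° (west) — crosses 180°.
Leg 3: +162.00° → +152.42°, shortest Δλ = -9.58° (west) — does not cross 180°.
Total crossings: 2.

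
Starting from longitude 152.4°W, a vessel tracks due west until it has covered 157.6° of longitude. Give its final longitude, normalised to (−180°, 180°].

50.0°E

Start at -152.4°; shift −157.6° → -310.0°.
-310.0° lies outside (−180°, 180°]; add 360° → +50.0°.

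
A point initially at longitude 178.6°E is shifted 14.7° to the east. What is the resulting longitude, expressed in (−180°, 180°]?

Start at +178.6°; shift +14.7° → +193.3°.
+193.3° lies outside (−180°, 180°]; subtract 360° → -166.7°.

166.7°W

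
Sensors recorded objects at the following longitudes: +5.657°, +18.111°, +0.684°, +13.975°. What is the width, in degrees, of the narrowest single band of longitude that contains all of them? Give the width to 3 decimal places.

17.427°

Sort the longitudes: +0.684°, +5.657°, +13.975°, +18.111°.
Eastward gaps between consecutive values (wrapping around): 4.973°, 8.318°, 4.136°, 342.573°.
Largest gap = 342.573° ⇒ minimal covering band is its complement: 360° − 342.573° = 17.427°.
Band runs from +0.684° eastward to +18.111°.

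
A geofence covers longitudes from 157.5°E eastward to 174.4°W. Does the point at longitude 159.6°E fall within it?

Band width going east from +157.5° to -174.4°: ((-174.4 − 157.5) mod 360) = 28.1°.
Offset of +159.6° east of the west edge: ((159.6 − 157.5) mod 360) = 2.1°.
2.1° ≤ 28.1° ⇒ inside.

Yes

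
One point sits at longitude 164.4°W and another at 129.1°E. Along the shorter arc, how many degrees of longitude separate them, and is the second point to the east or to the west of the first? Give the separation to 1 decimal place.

Raw difference: 129.1 − -164.4 = 293.5°.
Normalise into (−180°, 180°]: 293.5° − 360° = -66.5°.
Negative ⇒ the second point lies to the west; separation 66.5°.

66.5° west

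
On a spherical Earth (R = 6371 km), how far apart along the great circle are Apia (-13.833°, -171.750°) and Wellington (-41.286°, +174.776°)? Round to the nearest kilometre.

Δλ = 174.776 − -171.750 = 346.526°; wrapped into (−180°, 180°]: -13.474°.
Δφ = -41.286 − -13.833 = -27.453°.
a = sin²(Δφ/2) + cos φ₁ · cos φ₂ · sin²(Δλ/2) = 0.066347.
c = 2·atan2(√a, √(1−a)) = 0.52103 rad → d = 6371·c ≈ 3319.48 km.

3319 km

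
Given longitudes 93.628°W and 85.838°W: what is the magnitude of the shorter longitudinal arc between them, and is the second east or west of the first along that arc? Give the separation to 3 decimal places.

7.790° east

Raw difference: -85.838 − -93.628 = 7.79°.
Normalise into (−180°, 180°]: 7.79° stays 7.79°.
Positive ⇒ the second point lies to the east; separation 7.790°.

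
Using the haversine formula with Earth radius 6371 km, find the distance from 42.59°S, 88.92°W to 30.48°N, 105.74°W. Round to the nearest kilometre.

8305 km

Δλ = -105.74 − -88.92 = -16.82°.
Δφ = 30.48 − -42.59 = 73.07°.
a = sin²(Δφ/2) + cos φ₁ · cos φ₂ · sin²(Δλ/2) = 0.367970.
c = 2·atan2(√a, √(1−a)) = 1.30357 rad → d = 6371·c ≈ 8305.03 km.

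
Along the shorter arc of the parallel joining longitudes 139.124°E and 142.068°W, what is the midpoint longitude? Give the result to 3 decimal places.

Signed shortest Δλ from +139.124° to -142.068° is +78.808°.
Midpoint longitude = +139.124° + (+78.808°)/2 = +139.124° + 39.404° = +178.528°.
(The naïve average (+139.124 + -142.068)/2 = -1.472° is on the wrong side of the globe.)

178.528°E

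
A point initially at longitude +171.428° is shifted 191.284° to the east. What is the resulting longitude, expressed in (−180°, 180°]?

Start at +171.428°; shift +191.284° → +362.712°.
+362.712° lies outside (−180°, 180°]; subtract 360° → +2.712°.

+2.712°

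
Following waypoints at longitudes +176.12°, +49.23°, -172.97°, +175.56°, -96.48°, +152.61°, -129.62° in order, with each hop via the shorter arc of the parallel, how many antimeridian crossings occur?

Leg 1: +176.12° → +49.23°, shortest Δλ = -126.89° (west) — does not cross 180°.
Leg 2: +49.23° → -172.97°, shortest Δλ = 137.8° (east) — crosses 180°.
Leg 3: -172.97° → +175.56°, shortest Δλ = -11.47° (west) — crosses 180°.
Leg 4: +175.56° → -96.48°, shortest Δλ = 87.96° (east) — crosses 180°.
Leg 5: -96.48° → +152.61°, shortest Δλ = -110.91° (west) — crosses 180°.
Leg 6: +152.61° → -129.62°, shortest Δλ = 77.77° (east) — crosses 180°.
Total crossings: 5.

5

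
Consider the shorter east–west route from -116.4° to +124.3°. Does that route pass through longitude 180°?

Yes

Naïve |124.3 − -116.4| = 240.7° > 180°, so the shorter arc goes the other way round — across 180°.
Signed shortest Δλ = ((124.3 − -116.4 + 180) mod 360) − 180 = -119.3°.
Going west by 119.3° from -116.4° passes through 180° before reaching +124.3°.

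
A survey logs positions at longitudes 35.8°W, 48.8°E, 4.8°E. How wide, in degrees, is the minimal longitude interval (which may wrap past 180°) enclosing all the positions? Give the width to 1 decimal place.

84.6°

Sort the longitudes: -35.8°, +4.8°, +48.8°.
Eastward gaps between consecutive values (wrapping around): 40.6°, 44.0°, 275.4°.
Largest gap = 275.4° ⇒ minimal covering band is its complement: 360° − 275.4° = 84.6°.
Band runs from -35.8° eastward to +48.8°.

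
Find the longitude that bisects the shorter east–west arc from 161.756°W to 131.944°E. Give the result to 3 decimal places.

165.094°E

Signed shortest Δλ from -161.756° to +131.944° is -66.300°.
Midpoint longitude = -161.756° + (-66.300°)/2 = -161.756° − 33.150° = -194.906°.
Normalise into (−180°, 180°]: +165.094°.
(The naïve average (-161.756 + +131.944)/2 = -14.906° is on the wrong side of the globe.)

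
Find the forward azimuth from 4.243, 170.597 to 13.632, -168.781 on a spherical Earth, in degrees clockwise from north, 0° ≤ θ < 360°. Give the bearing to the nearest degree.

64°

Δλ = -168.781 − 170.597 = -339.378°; wrapped into (−180°, 180°]: 20.622°.
θ = atan2( sin Δλ · cos φ₂ , cos φ₁ · sin φ₂ − sin φ₁ · cos φ₂ · cos Δλ )
  = atan2(0.34228, 0.16774) = 63.892° → normalised to [0°, 360°): 63.892°.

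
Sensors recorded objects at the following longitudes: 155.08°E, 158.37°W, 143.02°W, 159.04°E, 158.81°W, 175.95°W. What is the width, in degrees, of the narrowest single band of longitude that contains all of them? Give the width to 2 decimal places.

Sort the longitudes: -175.95°, -158.81°, -158.37°, -143.02°, +155.08°, +159.04°.
Eastward gaps between consecutive values (wrapping around): 17.14°, 0.44°, 15.35°, 298.10°, 3.96°, 25.01°.
Largest gap = 298.10° ⇒ minimal covering band is its complement: 360° − 298.10° = 61.90°.
Band runs from +155.08° eastward to -143.02°, crossing the antimeridian.

61.90°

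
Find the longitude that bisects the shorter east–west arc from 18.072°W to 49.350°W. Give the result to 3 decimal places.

33.711°W

Signed shortest Δλ from -18.072° to -49.350° is -31.278°.
Midpoint longitude = -18.072° + (-31.278°)/2 = -18.072° − 15.639° = -33.711°.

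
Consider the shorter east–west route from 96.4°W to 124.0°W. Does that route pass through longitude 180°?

No

Signed shortest Δλ = ((-124.0 − -96.4 + 180) mod 360) − 180 = -27.6°.
Going west by 27.6° from -96.4° reaches -124.0° without touching 180°.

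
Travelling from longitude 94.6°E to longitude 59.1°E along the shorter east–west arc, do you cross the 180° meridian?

No

Signed shortest Δλ = ((59.1 − 94.6 + 180) mod 360) − 180 = -35.5°.
Going west by 35.5° from +94.6° reaches +59.1° without touching 180°.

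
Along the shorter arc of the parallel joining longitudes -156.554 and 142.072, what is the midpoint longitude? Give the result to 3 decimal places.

Signed shortest Δλ from -156.554° to +142.072° is -61.374°.
Midpoint longitude = -156.554° + (-61.374°)/2 = -156.554° − 30.687° = -187.241°.
Normalise into (−180°, 180°]: +172.759°.
(The naïve average (-156.554 + +142.072)/2 = -7.241° is on the wrong side of the globe.)

+172.759°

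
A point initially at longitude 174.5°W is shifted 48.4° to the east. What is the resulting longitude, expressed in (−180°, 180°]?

126.1°W

Start at -174.5°; shift +48.4° → -126.1°.
-126.1° already lies in (−180°, 180°].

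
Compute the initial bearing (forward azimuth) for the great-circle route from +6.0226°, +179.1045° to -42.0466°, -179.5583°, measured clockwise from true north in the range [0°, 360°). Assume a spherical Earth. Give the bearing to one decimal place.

Δλ = -179.5583 − 179.1045 = -358.6628°; wrapped into (−180°, 180°]: 1.3372°.
θ = atan2( sin Δλ · cos φ₂ , cos φ₁ · sin φ₂ − sin φ₁ · cos φ₂ · cos Δλ )
  = atan2(0.01733, -0.74393) = 178.666° → normalised to [0°, 360°): 178.666°.

178.7°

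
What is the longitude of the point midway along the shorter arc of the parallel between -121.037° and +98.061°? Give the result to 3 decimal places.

Signed shortest Δλ from -121.037° to +98.061° is -140.902°.
Midpoint longitude = -121.037° + (-140.902°)/2 = -121.037° − 70.451° = -191.488°.
Normalise into (−180°, 180°]: +168.512°.
(The naïve average (-121.037 + +98.061)/2 = -11.488° is on the wrong side of the globe.)

+168.512°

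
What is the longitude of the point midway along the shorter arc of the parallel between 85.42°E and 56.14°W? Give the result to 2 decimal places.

14.64°E

Signed shortest Δλ from +85.42° to -56.14° is -141.56°.
Midpoint longitude = +85.42° + (-141.56°)/2 = +85.42° − 70.78° = +14.64°.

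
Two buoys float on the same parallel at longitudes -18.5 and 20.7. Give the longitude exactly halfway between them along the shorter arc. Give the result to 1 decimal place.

+1.1°

Signed shortest Δλ from -18.5° to +20.7° is +39.2°.
Midpoint longitude = -18.5° + (+39.2°)/2 = -18.5° + 19.6° = +1.1°.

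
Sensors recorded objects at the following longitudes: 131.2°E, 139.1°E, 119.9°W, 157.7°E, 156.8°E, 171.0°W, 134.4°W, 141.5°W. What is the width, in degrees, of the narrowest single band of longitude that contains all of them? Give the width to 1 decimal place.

Sort the longitudes: -171.0°, -141.5°, -134.4°, -119.9°, +131.2°, +139.1°, +156.8°, +157.7°.
Eastward gaps between consecutive values (wrapping around): 29.5°, 7.1°, 14.5°, 251.1°, 7.9°, 17.7°, 0.9°, 31.3°.
Largest gap = 251.1° ⇒ minimal covering band is its complement: 360° − 251.1° = 108.9°.
Band runs from +131.2° eastward to -119.9°, crossing the antimeridian.

108.9°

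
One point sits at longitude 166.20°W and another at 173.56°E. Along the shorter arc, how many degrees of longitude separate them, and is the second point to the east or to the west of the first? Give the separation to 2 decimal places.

20.24° west

Raw difference: 173.56 − -166.20 = 339.76°.
Normalise into (−180°, 180°]: 339.76° − 360° = -20.24°.
Negative ⇒ the second point lies to the west; separation 20.24°.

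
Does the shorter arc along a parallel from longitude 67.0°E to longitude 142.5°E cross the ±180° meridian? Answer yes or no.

No

Signed shortest Δλ = ((142.5 − 67.0 + 180) mod 360) − 180 = 75.5°.
Going east by 75.5° from +67.0° reaches +142.5° without touching 180°.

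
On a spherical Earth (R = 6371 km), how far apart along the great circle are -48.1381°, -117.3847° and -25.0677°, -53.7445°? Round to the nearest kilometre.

Δλ = -53.7445 − -117.3847 = 63.6402°.
Δφ = -25.0677 − -48.1381 = 23.0704°.
a = sin²(Δφ/2) + cos φ₁ · cos φ₂ · sin²(Δλ/2) = 0.208031.
c = 2·atan2(√a, √(1−a)) = 0.94723 rad → d = 6371·c ≈ 6034.78 km.

6035 km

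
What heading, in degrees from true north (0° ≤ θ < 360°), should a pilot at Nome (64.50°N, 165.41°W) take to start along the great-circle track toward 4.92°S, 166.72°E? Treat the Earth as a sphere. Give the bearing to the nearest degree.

209°

Δλ = 166.72 − -165.41 = 332.13°; wrapped into (−180°, 180°]: -27.87°.
θ = atan2( sin Δλ · cos φ₂ , cos φ₁ · sin φ₂ − sin φ₁ · cos φ₂ · cos Δλ )
  = atan2(-0.46574, -0.83188) = -150.757° → normalised to [0°, 360°): 209.243°.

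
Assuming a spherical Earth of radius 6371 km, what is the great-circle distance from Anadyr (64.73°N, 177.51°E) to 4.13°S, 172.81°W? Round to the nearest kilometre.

7698 km

Δλ = -172.81 − 177.51 = -350.32°; wrapped into (−180°, 180°]: 9.68°.
Δφ = -4.13 − 64.73 = -68.86°.
a = sin²(Δφ/2) + cos φ₁ · cos φ₂ · sin²(Δλ/2) = 0.322707.
c = 2·atan2(√a, √(1−a)) = 1.20833 rad → d = 6371·c ≈ 7698.24 km.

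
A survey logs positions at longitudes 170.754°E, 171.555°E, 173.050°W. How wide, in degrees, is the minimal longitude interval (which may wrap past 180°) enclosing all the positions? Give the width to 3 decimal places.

16.196°

Sort the longitudes: -173.050°, +170.754°, +171.555°.
Eastward gaps between consecutive values (wrapping around): 343.804°, 0.801°, 15.395°.
Largest gap = 343.804° ⇒ minimal covering band is its complement: 360° − 343.804° = 16.196°.
Band runs from +170.754° eastward to -173.050°, crossing the antimeridian.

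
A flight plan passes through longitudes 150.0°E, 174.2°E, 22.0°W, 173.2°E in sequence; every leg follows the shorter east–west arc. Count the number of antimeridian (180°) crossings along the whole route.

2

Leg 1: +150.0° → +174.2°, shortest Δλ = 24.2° (east) — does not cross 180°.
Leg 2: +174.2° → -22.0°, shortest Δλ = 163.8° (east) — crosses 180°.
Leg 3: -22.0° → +173.2°, shortest Δλ = -164.8° (west) — crosses 180°.
Total crossings: 2.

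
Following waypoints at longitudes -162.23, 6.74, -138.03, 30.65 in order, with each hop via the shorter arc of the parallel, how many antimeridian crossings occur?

Leg 1: -162.23° → +6.74°, shortest Δλ = 168.97° (east) — does not cross 180°.
Leg 2: +6.74° → -138.03°, shortest Δλ = -144.77° (west) — does not cross 180°.
Leg 3: -138.03° → +30.65°, shortest Δλ = 168.68° (east) — does not cross 180°.
Total crossings: 0.

0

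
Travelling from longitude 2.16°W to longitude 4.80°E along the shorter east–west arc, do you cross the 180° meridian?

No

Signed shortest Δλ = ((4.80 − -2.16 + 180) mod 360) − 180 = 6.96°.
Going east by 6.96° from -2.16° reaches +4.80° without touching 180°.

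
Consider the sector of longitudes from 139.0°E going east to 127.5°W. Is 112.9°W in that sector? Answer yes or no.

No

Band width going east from +139.0° to -127.5°: ((-127.5 − 139.0) mod 360) = 93.5°.
Offset of -112.9° east of the west edge: ((-112.9 − 139.0) mod 360) = 108.1°.
108.1° > 93.5° ⇒ outside.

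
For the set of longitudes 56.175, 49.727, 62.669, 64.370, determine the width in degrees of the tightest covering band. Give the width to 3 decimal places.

14.643°

Sort the longitudes: +49.727°, +56.175°, +62.669°, +64.370°.
Eastward gaps between consecutive values (wrapping around): 6.448°, 6.494°, 1.701°, 345.357°.
Largest gap = 345.357° ⇒ minimal covering band is its complement: 360° − 345.357° = 14.643°.
Band runs from +49.727° eastward to +64.370°.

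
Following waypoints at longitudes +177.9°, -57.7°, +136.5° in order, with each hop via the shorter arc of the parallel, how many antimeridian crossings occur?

Leg 1: +177.9° → -57.7°, shortest Δλ = 124.4° (east) — crosses 180°.
Leg 2: -57.7° → +136.5°, shortest Δλ = -165.8° (west) — crosses 180°.
Total crossings: 2.

2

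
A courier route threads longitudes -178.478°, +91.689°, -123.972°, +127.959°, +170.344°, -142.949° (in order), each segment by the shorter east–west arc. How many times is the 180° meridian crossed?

Leg 1: -178.478° → +91.689°, shortest Δλ = -89.833° (west) — crosses 180°.
Leg 2: +91.689° → -123.972°, shortest Δλ = 144.339° (east) — crosses 180°.
Leg 3: -123.972° → +127.959°, shortest Δλ = -108.069° (west) — crosses 180°.
Leg 4: +127.959° → +170.344°, shortest Δλ = 42.385° (east) — does not cross 180°.
Leg 5: +170.344° → -142.949°, shortest Δλ = 46.707° (east) — crosses 180°.
Total crossings: 4.

4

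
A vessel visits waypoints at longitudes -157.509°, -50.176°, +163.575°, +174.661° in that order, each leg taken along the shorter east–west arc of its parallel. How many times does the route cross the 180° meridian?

Leg 1: -157.509° → -50.176°, shortest Δλ = 107.333° (east) — does not cross 180°.
Leg 2: -50.176° → +163.575°, shortest Δλ = -146.249° (west) — crosses 180°.
Leg 3: +163.575° → +174.661°, shortest Δλ = 11.086° (east) — does not cross 180°.
Total crossings: 1.

1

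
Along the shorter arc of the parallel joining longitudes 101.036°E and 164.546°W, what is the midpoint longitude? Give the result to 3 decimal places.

Signed shortest Δλ from +101.036° to -164.546° is +94.418°.
Midpoint longitude = +101.036° + (+94.418°)/2 = +101.036° + 47.209° = +148.245°.
(The naïve average (+101.036 + -164.546)/2 = -31.755° is on the wrong side of the globe.)

148.245°E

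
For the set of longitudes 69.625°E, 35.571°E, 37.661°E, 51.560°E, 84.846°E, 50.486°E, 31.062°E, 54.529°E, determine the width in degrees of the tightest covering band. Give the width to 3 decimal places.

Sort the longitudes: +31.062°, +35.571°, +37.661°, +50.486°, +51.560°, +54.529°, +69.625°, +84.846°.
Eastward gaps between consecutive values (wrapping around): 4.509°, 2.090°, 12.825°, 1.074°, 2.969°, 15.096°, 15.221°, 306.216°.
Largest gap = 306.216° ⇒ minimal covering band is its complement: 360° − 306.216° = 53.784°.
Band runs from +31.062° eastward to +84.846°.

53.784°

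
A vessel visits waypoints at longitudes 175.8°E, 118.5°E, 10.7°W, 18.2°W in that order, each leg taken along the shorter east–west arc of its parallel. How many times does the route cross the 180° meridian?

0

Leg 1: +175.8° → +118.5°, shortest Δλ = -57.3° (west) — does not cross 180°.
Leg 2: +118.5° → -10.7°, shortest Δλ = -129.2° (west) — does not cross 180°.
Leg 3: -10.7° → -18.2°, shortest Δλ = -7.5° (west) — does not cross 180°.
Total crossings: 0.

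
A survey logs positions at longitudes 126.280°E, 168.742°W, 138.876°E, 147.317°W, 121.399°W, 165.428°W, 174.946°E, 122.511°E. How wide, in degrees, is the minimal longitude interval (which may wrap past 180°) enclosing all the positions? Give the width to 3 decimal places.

116.090°

Sort the longitudes: -168.742°, -165.428°, -147.317°, -121.399°, +122.511°, +126.280°, +138.876°, +174.946°.
Eastward gaps between consecutive values (wrapping around): 3.314°, 18.111°, 25.918°, 243.910°, 3.769°, 12.596°, 36.070°, 16.312°.
Largest gap = 243.910° ⇒ minimal covering band is its complement: 360° − 243.910° = 116.090°.
Band runs from +122.511° eastward to -121.399°, crossing the antimeridian.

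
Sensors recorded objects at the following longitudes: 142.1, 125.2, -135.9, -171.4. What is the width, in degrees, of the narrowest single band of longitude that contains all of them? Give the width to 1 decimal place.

98.9°

Sort the longitudes: -171.4°, -135.9°, +125.2°, +142.1°.
Eastward gaps between consecutive values (wrapping around): 35.5°, 261.1°, 16.9°, 46.5°.
Largest gap = 261.1° ⇒ minimal covering band is its complement: 360° − 261.1° = 98.9°.
Band runs from +125.2° eastward to -135.9°, crossing the antimeridian.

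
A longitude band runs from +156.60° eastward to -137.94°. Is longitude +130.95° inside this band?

Band width going east from +156.60° to -137.94°: ((-137.94 − 156.60) mod 360) = 65.46°.
Offset of +130.95° east of the west edge: ((130.95 − 156.60) mod 360) = 334.35°.
334.35° > 65.46° ⇒ outside.

No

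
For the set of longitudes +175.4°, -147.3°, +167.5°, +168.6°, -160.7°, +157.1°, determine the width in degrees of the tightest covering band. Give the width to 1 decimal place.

55.6°

Sort the longitudes: -160.7°, -147.3°, +157.1°, +167.5°, +168.6°, +175.4°.
Eastward gaps between consecutive values (wrapping around): 13.4°, 304.4°, 10.4°, 1.1°, 6.8°, 23.9°.
Largest gap = 304.4° ⇒ minimal covering band is its complement: 360° − 304.4° = 55.6°.
Band runs from +157.1° eastward to -147.3°, crossing the antimeridian.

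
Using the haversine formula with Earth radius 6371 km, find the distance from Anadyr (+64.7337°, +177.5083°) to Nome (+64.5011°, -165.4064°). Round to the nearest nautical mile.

439 nmi

Δλ = -165.4064 − 177.5083 = -342.9147°; wrapped into (−180°, 180°]: 17.0853°.
Δφ = 64.5011 − 64.7337 = -0.2326°.
a = sin²(Δφ/2) + cos φ₁ · cos φ₂ · sin²(Δλ/2) = 0.004059.
c = 2·atan2(√a, √(1−a)) = 0.12750 rad → d = 6371·c ≈ 812.31 km ≈ 438.61 nmi.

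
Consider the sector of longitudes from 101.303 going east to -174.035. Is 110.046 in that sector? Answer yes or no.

Yes

Band width going east from +101.303° to -174.035°: ((-174.035 − 101.303) mod 360) = 84.662°.
Offset of +110.046° east of the west edge: ((110.046 − 101.303) mod 360) = 8.743°.
8.743° ≤ 84.662° ⇒ inside.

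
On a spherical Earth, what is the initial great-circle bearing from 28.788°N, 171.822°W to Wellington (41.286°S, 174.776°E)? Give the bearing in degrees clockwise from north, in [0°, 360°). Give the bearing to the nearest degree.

Δλ = 174.776 − -171.822 = 346.598°; wrapped into (−180°, 180°]: -13.402°.
θ = atan2( sin Δλ · cos φ₂ , cos φ₁ · sin φ₂ − sin φ₁ · cos φ₂ · cos Δλ )
  = atan2(-0.17417, -0.93028) = -169.396° → normalised to [0°, 360°): 190.604°.

191°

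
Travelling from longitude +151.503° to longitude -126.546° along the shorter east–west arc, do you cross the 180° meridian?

Naïve |-126.546 − 151.503| = 278.049° > 180°, so the shorter arc goes the other way round — across 180°.
Signed shortest Δλ = ((-126.546 − 151.503 + 180) mod 360) − 180 = 81.951°.
Going east by 81.951° from +151.503° passes through 180° before reaching -126.546°.

Yes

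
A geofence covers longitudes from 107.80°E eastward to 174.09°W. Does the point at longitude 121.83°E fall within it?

Yes

Band width going east from +107.80° to -174.09°: ((-174.09 − 107.80) mod 360) = 78.11°.
Offset of +121.83° east of the west edge: ((121.83 − 107.80) mod 360) = 14.03°.
14.03° ≤ 78.11° ⇒ inside.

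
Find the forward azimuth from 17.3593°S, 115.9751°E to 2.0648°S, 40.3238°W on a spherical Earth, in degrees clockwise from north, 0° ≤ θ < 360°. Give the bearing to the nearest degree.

Δλ = -40.3238 − 115.9751 = -156.2989°.
θ = atan2( sin Δλ · cos φ₂ , cos φ₁ · sin φ₂ − sin φ₁ · cos φ₂ · cos Δλ )
  = atan2(-0.40170, -0.30741) = -127.425° → normalised to [0°, 360°): 232.575°.

233°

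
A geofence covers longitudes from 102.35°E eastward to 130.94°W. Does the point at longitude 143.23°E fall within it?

Band width going east from +102.35° to -130.94°: ((-130.94 − 102.35) mod 360) = 126.71°.
Offset of +143.23° east of the west edge: ((143.23 − 102.35) mod 360) = 40.88°.
40.88° ≤ 126.71° ⇒ inside.

Yes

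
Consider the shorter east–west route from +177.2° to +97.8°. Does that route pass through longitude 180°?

No

Signed shortest Δλ = ((97.8 − 177.2 + 180) mod 360) − 180 = -79.4°.
Going west by 79.4° from +177.2° reaches +97.8° without touching 180°.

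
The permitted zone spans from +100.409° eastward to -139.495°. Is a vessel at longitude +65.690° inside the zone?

No

Band width going east from +100.409° to -139.495°: ((-139.495 − 100.409) mod 360) = 120.096°.
Offset of +65.690° east of the west edge: ((65.690 − 100.409) mod 360) = 325.281°.
325.281° > 120.096° ⇒ outside.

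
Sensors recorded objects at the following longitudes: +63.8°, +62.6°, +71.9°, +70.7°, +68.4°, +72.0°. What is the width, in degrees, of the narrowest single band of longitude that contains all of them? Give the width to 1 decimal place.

9.4°

Sort the longitudes: +62.6°, +63.8°, +68.4°, +70.7°, +71.9°, +72.0°.
Eastward gaps between consecutive values (wrapping around): 1.2°, 4.6°, 2.3°, 1.2°, 0.1°, 350.6°.
Largest gap = 350.6° ⇒ minimal covering band is its complement: 360° − 350.6° = 9.4°.
Band runs from +62.6° eastward to +72.0°.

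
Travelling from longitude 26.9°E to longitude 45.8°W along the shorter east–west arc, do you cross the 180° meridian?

No

Signed shortest Δλ = ((-45.8 − 26.9 + 180) mod 360) − 180 = -72.7°.
Going west by 72.7° from +26.9° reaches -45.8° without touching 180°.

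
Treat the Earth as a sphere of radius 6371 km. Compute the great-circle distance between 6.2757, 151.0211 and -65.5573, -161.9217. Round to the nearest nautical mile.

Δλ = -161.9217 − 151.0211 = -312.9428°; wrapped into (−180°, 180°]: 47.0572°.
Δφ = -65.5573 − 6.2757 = -71.8330°.
a = sin²(Δφ/2) + cos φ₁ · cos φ₂ · sin²(Δλ/2) = 0.409654.
c = 2·atan2(√a, √(1−a)) = 1.38911 rad → d = 6371·c ≈ 8850.00 km ≈ 4778.62 nmi.

4779 nmi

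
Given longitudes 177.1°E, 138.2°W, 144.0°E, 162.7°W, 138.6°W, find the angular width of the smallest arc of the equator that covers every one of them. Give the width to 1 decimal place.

Sort the longitudes: -162.7°, -138.6°, -138.2°, +144.0°, +177.1°.
Eastward gaps between consecutive values (wrapping around): 24.1°, 0.4°, 282.2°, 33.1°, 20.2°.
Largest gap = 282.2° ⇒ minimal covering band is its complement: 360° − 282.2° = 77.8°.
Band runs from +144.0° eastward to -138.2°, crossing the antimeridian.

77.8°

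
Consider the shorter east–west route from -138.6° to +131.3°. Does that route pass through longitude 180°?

Yes

Naïve |131.3 − -138.6| = 269.9° > 180°, so the shorter arc goes the other way round — across 180°.
Signed shortest Δλ = ((131.3 − -138.6 + 180) mod 360) − 180 = -90.1°.
Going west by 90.1° from -138.6° passes through 180° before reaching +131.3°.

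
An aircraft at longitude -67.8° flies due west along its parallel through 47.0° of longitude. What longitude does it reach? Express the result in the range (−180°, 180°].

Start at -67.8°; shift −47.0° → -114.8°.
-114.8° already lies in (−180°, 180°].

-114.8°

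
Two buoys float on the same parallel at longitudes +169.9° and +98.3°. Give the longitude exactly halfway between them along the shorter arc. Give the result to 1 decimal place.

Signed shortest Δλ from +169.9° to +98.3° is -71.6°.
Midpoint longitude = +169.9° + (-71.6°)/2 = +169.9° − 35.8° = +134.1°.

+134.1°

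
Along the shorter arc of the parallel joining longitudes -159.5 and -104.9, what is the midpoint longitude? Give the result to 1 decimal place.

-132.2°

Signed shortest Δλ from -159.5° to -104.9° is +54.6°.
Midpoint longitude = -159.5° + (+54.6°)/2 = -159.5° + 27.3° = -132.2°.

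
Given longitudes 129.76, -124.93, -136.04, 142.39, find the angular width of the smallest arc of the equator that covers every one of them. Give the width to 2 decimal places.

Sort the longitudes: -136.04°, -124.93°, +129.76°, +142.39°.
Eastward gaps between consecutive values (wrapping around): 11.11°, 254.69°, 12.63°, 81.57°.
Largest gap = 254.69° ⇒ minimal covering band is its complement: 360° − 254.69° = 105.31°.
Band runs from +129.76° eastward to -124.93°, crossing the antimeridian.

105.31°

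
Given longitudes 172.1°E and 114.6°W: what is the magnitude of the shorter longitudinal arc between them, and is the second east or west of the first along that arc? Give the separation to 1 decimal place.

Raw difference: -114.6 − 172.1 = -286.7°.
Normalise into (−180°, 180°]: -286.7° + 360° = 73.3°.
Positive ⇒ the second point lies to the east; separation 73.3°.

73.3° east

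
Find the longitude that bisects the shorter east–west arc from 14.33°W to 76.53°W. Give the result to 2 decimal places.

45.43°W

Signed shortest Δλ from -14.33° to -76.53° is -62.20°.
Midpoint longitude = -14.33° + (-62.20°)/2 = -14.33° − 31.10° = -45.43°.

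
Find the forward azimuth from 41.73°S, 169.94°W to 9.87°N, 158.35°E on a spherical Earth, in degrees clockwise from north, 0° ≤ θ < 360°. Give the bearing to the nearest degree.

323°

Δλ = 158.35 − -169.94 = 328.29°; wrapped into (−180°, 180°]: -31.71°.
θ = atan2( sin Δλ · cos φ₂ , cos φ₁ · sin φ₂ − sin φ₁ · cos φ₂ · cos Δλ )
  = atan2(-0.51784, 0.68580) = -37.056° → normalised to [0°, 360°): 322.944°.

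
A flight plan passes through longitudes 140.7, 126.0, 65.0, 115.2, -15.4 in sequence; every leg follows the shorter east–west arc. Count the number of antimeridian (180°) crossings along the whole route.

0

Leg 1: +140.7° → +126.0°, shortest Δλ = -14.7° (west) — does not cross 180°.
Leg 2: +126.0° → +65.0°, shortest Δλ = -61.0° (west) — does not cross 180°.
Leg 3: +65.0° → +115.2°, shortest Δλ = 50.2° (east) — does not cross 180°.
Leg 4: +115.2° → -15.4°, shortest Δλ = -130.6° (west) — does not cross 180°.
Total crossings: 0.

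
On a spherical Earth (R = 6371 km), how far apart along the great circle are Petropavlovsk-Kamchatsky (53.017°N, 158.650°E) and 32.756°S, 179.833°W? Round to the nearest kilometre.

9763 km

Δλ = -179.833 − 158.650 = -338.483°; wrapped into (−180°, 180°]: 21.517°.
Δφ = -32.756 − 53.017 = -85.773°.
a = sin²(Δφ/2) + cos φ₁ · cos φ₂ · sin²(Δλ/2) = 0.480775.
c = 2·atan2(√a, √(1−a)) = 1.53234 rad → d = 6371·c ≈ 9762.52 km.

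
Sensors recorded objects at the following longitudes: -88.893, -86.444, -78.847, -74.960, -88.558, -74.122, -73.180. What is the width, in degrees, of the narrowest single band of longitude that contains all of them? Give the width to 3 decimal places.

Sort the longitudes: -88.893°, -88.558°, -86.444°, -78.847°, -74.960°, -74.122°, -73.180°.
Eastward gaps between consecutive values (wrapping around): 0.335°, 2.114°, 7.597°, 3.887°, 0.838°, 0.942°, 344.287°.
Largest gap = 344.287° ⇒ minimal covering band is its complement: 360° − 344.287° = 15.713°.
Band runs from -88.893° eastward to -73.180°.

15.713°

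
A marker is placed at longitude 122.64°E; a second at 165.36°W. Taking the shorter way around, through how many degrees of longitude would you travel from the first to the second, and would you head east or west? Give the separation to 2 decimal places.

Raw difference: -165.36 − 122.64 = -288.0°.
Normalise into (−180°, 180°]: -288.0° + 360° = 72.0°.
Positive ⇒ the second point lies to the east; separation 72.00°.

72.00° east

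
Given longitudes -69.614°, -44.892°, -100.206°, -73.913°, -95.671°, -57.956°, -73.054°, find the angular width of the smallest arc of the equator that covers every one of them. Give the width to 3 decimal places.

55.314°

Sort the longitudes: -100.206°, -95.671°, -73.913°, -73.054°, -69.614°, -57.956°, -44.892°.
Eastward gaps between consecutive values (wrapping around): 4.535°, 21.758°, 0.859°, 3.440°, 11.658°, 13.064°, 304.686°.
Largest gap = 304.686° ⇒ minimal covering band is its complement: 360° − 304.686° = 55.314°.
Band runs from -100.206° eastward to -44.892°.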